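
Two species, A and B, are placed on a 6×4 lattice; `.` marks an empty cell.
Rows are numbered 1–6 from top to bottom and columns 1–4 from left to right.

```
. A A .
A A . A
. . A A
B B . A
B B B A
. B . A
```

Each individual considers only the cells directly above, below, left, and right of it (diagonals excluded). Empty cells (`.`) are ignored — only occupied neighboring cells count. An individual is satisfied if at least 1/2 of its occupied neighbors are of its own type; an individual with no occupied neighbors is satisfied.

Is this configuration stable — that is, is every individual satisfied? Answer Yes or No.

Yes

Row 1: (1,2)A 2/2 ok · (1,3)A 1/1 ok
Row 2: (2,1)A 1/1 ok · (2,2)A 2/2 ok · (2,4)A 1/1 ok
Row 3: (3,3)A 1/1 ok · (3,4)A 3/3 ok
Row 4: (4,1)B 2/2 ok · (4,2)B 2/2 ok · (4,4)A 2/2 ok
Row 5: (5,1)B 2/2 ok · (5,2)B 4/4 ok · (5,3)B 1/2 ok · (5,4)A 2/3 ok
Row 6: (6,2)B 1/1 ok · (6,4)A 1/1 ok
All meet the threshold, so the configuration is stable.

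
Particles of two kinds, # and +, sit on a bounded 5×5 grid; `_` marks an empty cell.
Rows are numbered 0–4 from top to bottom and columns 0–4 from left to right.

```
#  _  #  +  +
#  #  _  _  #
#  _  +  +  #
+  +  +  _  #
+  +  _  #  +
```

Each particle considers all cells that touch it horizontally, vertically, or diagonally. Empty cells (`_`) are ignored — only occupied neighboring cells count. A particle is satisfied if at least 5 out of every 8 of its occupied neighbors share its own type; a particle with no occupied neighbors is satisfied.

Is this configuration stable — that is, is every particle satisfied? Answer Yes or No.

No

Row 0: (0,0)# 2/2 satisfied · (0,2)# 1/2 not · (0,3)+ 1/3 not · (0,4)+ 1/2 not
Row 1: (1,0)# 3/3 satisfied · (1,1)# 4/5 satisfied · (1,4)# 1/4 not
Row 2: (2,0)# 2/4 not · (2,2)+ 3/4 satisfied · (2,3)+ 2/5 not · (2,4)# 2/3 satisfied
Row 3: (3,0)+ 3/4 satisfied · (3,1)+ 5/6 satisfied · (3,2)+ 4/5 satisfied · (3,4)# 2/4 not
Row 4: (4,0)+ 3/3 satisfied · (4,1)+ 4/4 satisfied · (4,3)# 1/3 not · (4,4)+ 0/2 not
For instance (0,2) has only 1/2 same-type neighbors, below 5/8.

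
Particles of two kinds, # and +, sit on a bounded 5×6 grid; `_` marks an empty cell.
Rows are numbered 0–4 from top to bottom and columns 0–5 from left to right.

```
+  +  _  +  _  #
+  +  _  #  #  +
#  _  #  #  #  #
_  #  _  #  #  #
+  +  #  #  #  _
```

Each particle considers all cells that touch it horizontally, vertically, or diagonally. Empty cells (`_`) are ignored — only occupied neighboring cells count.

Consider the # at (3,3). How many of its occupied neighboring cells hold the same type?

Occupied neighbors of (3,3): (2,2)=#, (2,3)=#, (2,4)=#, (3,4)=#, (4,2)=#, (4,3)=#, (4,4)=#.
Same type (#): 7 of 7.

7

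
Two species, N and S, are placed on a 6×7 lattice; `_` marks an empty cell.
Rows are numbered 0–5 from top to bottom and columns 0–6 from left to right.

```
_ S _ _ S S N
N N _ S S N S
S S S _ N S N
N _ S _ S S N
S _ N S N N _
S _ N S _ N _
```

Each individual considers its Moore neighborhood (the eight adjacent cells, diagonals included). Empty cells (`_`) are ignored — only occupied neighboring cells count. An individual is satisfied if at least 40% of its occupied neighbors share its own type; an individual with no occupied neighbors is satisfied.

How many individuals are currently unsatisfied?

(0,1)S 0/2 not
(0,4)S 3/4 satisfied
(0,5)S 3/5 satisfied
(0,6)N 1/3 not
(1,0)N 1/4 not
(1,1)N 1/5 not
(1,3)S 3/4 satisfied
(1,4)S 4/6 satisfied
(1,5)N 3/8 not
(1,6)S 2/5 satisfied
(2,0)S 1/4 not
(2,1)S 3/6 satisfied
(2,2)S 3/4 satisfied
(2,4)N 1/6 not
(2,5)S 4/8 satisfied
(2,6)N 2/5 satisfied
(3,0)N 0/3 not
(3,2)S 3/4 satisfied
(3,4)S 3/6 satisfied
(3,5)S 2/7 not
(3,6)N 2/4 satisfied
(4,0)S 1/2 satisfied
(4,2)N 1/4 not
(4,3)S 3/6 satisfied
(4,4)N 2/6 not
(4,5)N 3/5 satisfied
(5,0)S 1/1 satisfied
(5,2)N 1/3 not
(5,3)S 1/4 not
(5,5)N 2/2 satisfied
Unsatisfied: (0,1), (0,6), (1,0), (1,1), (1,5), (2,0), (2,4), (3,0), (3,5), (4,2), (4,4), (5,2), (5,3) — 13 in total.

13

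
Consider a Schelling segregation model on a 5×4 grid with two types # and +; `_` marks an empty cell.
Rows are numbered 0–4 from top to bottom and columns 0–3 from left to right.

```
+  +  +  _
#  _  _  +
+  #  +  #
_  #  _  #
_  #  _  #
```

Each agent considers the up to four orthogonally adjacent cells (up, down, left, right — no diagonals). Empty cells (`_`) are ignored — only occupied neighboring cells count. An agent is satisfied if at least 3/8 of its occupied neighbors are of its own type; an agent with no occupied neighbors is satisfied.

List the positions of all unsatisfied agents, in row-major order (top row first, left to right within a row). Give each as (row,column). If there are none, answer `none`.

Row 0: (0,0)+ 1/2 ok · (0,1)+ 2/2 ok · (0,2)+ 1/1 ok
Row 1: (1,0)# 0/2 unhappy · (1,3)+ 0/1 unhappy
Row 2: (2,0)+ 0/2 unhappy · (2,1)# 1/3 unhappy · (2,2)+ 0/2 unhappy · (2,3)# 1/3 unhappy
Row 3: (3,1)# 2/2 ok · (3,3)# 2/2 ok
Row 4: (4,1)# 1/1 ok · (4,3)# 1/1 ok

(1,0), (1,3), (2,0), (2,1), (2,2), (2,3)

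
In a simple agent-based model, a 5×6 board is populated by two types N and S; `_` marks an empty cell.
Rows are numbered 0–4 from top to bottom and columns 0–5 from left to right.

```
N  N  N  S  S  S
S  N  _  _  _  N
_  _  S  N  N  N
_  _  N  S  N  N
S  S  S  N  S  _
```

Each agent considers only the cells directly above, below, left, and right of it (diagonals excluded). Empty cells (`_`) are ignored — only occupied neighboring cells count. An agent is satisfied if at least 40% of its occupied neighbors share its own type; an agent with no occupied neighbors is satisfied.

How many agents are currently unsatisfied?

8

Row 0: (0,0)N 1/2 ok · (0,1)N 3/3 ok · (0,2)N 1/2 ok · (0,3)S 1/2 ok · (0,4)S 2/2 ok · (0,5)S 1/2 ok
Row 1: (1,0)S 0/2 unhappy · (1,1)N 1/2 ok · (1,5)N 1/2 ok
Row 2: (2,2)S 0/2 unhappy · (2,3)N 1/3 unhappy · (2,4)N 3/3 ok · (2,5)N 3/3 ok
Row 3: (3,2)N 0/3 unhappy · (3,3)S 0/4 unhappy · (3,4)N 2/4 ok · (3,5)N 2/2 ok
Row 4: (4,0)S 1/1 ok · (4,1)S 2/2 ok · (4,2)S 1/3 unhappy · (4,3)N 0/3 unhappy · (4,4)S 0/2 unhappy
Unsatisfied: (1,0), (2,2), (2,3), (3,2), (3,3), (4,2), (4,3), (4,4) — 8 in total.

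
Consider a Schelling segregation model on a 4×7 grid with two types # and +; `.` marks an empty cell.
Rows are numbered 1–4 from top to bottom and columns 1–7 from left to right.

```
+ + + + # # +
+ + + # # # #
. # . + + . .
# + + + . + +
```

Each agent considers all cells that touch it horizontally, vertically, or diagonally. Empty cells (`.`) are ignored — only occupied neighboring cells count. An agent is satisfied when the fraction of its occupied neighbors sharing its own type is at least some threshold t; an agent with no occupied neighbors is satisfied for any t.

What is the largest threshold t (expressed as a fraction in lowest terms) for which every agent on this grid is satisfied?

Row 1: (1,1)+ 3/3 · (1,2)+ 5/5 · (1,3)+ 4/5 · (1,4)+ 2/5 · (1,5)# 4/5 · (1,6)# 4/5 · (1,7)+ 0/3
Row 2: (2,1)+ 3/4 · (2,2)+ 5/6 · (2,3)+ 5/7 · (2,4)# 2/7 · (2,5)# 4/7 · (2,6)# 4/6 · (2,7)# 2/3
Row 3: (3,2)# 1/6 · (3,4)+ 4/6 · (3,5)+ 3/6
Row 4: (4,1)# 1/2 · (4,2)+ 1/3 · (4,3)+ 3/4 · (4,4)+ 3/3 · (4,6)+ 2/2 · (4,7)+ 1/1
The smallest same-type fraction is 0/3 at (1,7), which reduces to 0/1. Any threshold above that leaves this agent unsatisfied.

0/1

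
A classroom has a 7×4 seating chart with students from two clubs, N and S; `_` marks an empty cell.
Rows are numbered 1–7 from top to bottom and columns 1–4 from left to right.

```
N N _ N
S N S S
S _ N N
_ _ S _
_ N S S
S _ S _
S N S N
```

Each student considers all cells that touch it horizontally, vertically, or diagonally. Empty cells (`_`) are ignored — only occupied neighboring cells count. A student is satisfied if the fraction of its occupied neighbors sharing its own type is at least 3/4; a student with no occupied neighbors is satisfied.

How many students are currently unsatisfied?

Row 1: (1,1)N 2/3 not · (1,2)N 2/4 not · (1,4)N 0/2 not
Row 2: (2,1)S 1/4 not · (2,2)N 3/6 not · (2,3)S 1/6 not · (2,4)S 1/4 not
Row 3: (3,1)S 1/2 not · (3,3)N 2/5 not · (3,4)N 1/4 not
Row 4: (4,3)S 2/5 not
Row 5: (5,2)N 0/4 not · (5,3)S 3/4 satisfied · (5,4)S 3/3 satisfied
Row 6: (6,1)S 1/3 not · (6,3)S 3/6 not
Row 7: (7,1)S 1/2 not · (7,2)N 0/4 not · (7,3)S 1/3 not · (7,4)N 0/2 not
Unsatisfied: (1,1), (1,2), (1,4), (2,1), (2,2), (2,3), (2,4), (3,1), (3,3), (3,4), (4,3), (5,2), (6,1), (6,3), (7,1), (7,2), (7,3), (7,4) — 18 in total.

18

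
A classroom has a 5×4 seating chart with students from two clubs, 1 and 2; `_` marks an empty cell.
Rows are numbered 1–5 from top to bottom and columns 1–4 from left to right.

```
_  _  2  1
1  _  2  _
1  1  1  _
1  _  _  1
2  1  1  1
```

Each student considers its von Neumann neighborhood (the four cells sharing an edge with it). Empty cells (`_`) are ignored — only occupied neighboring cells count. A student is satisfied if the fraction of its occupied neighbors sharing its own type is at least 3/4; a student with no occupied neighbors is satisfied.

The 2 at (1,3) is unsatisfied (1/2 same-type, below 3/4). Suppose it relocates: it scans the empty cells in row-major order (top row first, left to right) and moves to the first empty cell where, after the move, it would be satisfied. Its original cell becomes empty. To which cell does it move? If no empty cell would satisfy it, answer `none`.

(1,2)

Vacating (1,3). Empty cells in order:
  (1,1): 0/1 same-type → still unsatisfied.
  (1,2): 0/0 same-type → satisfied — stop here.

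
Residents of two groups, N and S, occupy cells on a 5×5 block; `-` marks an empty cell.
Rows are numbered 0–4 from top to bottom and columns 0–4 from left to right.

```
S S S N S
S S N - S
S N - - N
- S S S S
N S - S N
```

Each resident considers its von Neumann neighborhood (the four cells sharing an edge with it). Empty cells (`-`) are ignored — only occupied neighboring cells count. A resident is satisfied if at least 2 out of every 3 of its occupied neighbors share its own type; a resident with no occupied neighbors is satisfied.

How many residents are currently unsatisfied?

(0,0)S 2/2 ok
(0,1)S 3/3 ok
(0,2)S 1/3 unhappy
(0,3)N 0/2 unhappy
(0,4)S 1/2 unhappy
(1,0)S 3/3 ok
(1,1)S 2/4 unhappy
(1,2)N 0/2 unhappy
(1,4)S 1/2 unhappy
(2,0)S 1/2 unhappy
(2,1)N 0/3 unhappy
(2,4)N 0/2 unhappy
(3,1)S 2/3 ok
(3,2)S 2/2 ok
(3,3)S 3/3 ok
(3,4)S 1/3 unhappy
(4,0)N 0/1 unhappy
(4,1)S 1/2 unhappy
(4,3)S 1/2 unhappy
(4,4)N 0/2 unhappy
Unsatisfied: (0,2), (0,3), (0,4), (1,1), (1,2), (1,4), (2,0), (2,1), (2,4), (3,4), (4,0), (4,1), (4,3), (4,4) — 14 in total.

14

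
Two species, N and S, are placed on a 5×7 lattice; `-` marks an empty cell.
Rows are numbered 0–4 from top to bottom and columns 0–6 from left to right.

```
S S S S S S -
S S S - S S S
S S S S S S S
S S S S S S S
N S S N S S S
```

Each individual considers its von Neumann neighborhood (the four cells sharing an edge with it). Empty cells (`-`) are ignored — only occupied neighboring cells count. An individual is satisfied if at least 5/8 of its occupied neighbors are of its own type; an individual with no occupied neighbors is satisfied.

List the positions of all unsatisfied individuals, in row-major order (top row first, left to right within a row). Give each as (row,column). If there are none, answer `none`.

(0,0)S 2/2 satisfied
(0,1)S 3/3 satisfied
(0,2)S 3/3 satisfied
(0,3)S 2/2 satisfied
(0,4)S 3/3 satisfied
(0,5)S 2/2 satisfied
(1,0)S 3/3 satisfied
(1,1)S 4/4 satisfied
(1,2)S 3/3 satisfied
(1,4)S 3/3 satisfied
(1,5)S 4/4 satisfied
(1,6)S 2/2 satisfied
(2,0)S 3/3 satisfied
(2,1)S 4/4 satisfied
(2,2)S 4/4 satisfied
(2,3)S 3/3 satisfied
(2,4)S 4/4 satisfied
(2,5)S 4/4 satisfied
(2,6)S 3/3 satisfied
(3,0)S 2/3 satisfied
(3,1)S 4/4 satisfied
(3,2)S 4/4 satisfied
(3,3)S 3/4 satisfied
(3,4)S 4/4 satisfied
(3,5)S 4/4 satisfied
(3,6)S 3/3 satisfied
(4,0)N 0/2 not
(4,1)S 2/3 satisfied
(4,2)S 2/3 satisfied
(4,3)N 0/3 not
(4,4)S 2/3 satisfied
(4,5)S 3/3 satisfied
(4,6)S 2/2 satisfied

(4,0), (4,3)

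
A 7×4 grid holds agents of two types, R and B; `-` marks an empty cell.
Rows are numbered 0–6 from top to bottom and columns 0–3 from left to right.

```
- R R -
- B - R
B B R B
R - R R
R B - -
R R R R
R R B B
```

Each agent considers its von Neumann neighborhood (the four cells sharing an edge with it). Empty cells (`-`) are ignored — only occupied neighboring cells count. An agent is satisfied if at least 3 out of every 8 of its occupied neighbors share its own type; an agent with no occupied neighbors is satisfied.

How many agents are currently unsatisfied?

5

Row 0: (0,1)R 1/2 ok · (0,2)R 1/1 ok
Row 1: (1,1)B 1/2 ok · (1,3)R 0/1 unhappy
Row 2: (2,0)B 1/2 ok · (2,1)B 2/3 ok · (2,2)R 1/3 unhappy · (2,3)B 0/3 unhappy
Row 3: (3,0)R 1/2 ok · (3,2)R 2/2 ok · (3,3)R 1/2 ok
Row 4: (4,0)R 2/3 ok · (4,1)B 0/2 unhappy
Row 5: (5,0)R 3/3 ok · (5,1)R 3/4 ok · (5,2)R 2/3 ok · (5,3)R 1/2 ok
Row 6: (6,0)R 2/2 ok · (6,1)R 2/3 ok · (6,2)B 1/3 unhappy · (6,3)B 1/2 ok
Unsatisfied: (1,3), (2,2), (2,3), (4,1), (6,2) — 5 in total.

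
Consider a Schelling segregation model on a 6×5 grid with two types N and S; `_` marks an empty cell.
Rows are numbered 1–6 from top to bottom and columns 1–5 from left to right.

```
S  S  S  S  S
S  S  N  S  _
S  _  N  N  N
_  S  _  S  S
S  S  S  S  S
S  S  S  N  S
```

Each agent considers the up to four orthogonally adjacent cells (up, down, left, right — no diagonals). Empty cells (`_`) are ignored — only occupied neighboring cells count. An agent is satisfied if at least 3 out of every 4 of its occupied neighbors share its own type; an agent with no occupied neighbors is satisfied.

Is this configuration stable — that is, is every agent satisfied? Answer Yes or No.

Row 1: (1,1)S 2/2 ✓ · (1,2)S 3/3 ✓ · (1,3)S 2/3 ✗ · (1,4)S 3/3 ✓ · (1,5)S 1/1 ✓
Row 2: (2,1)S 3/3 ✓ · (2,2)S 2/3 ✗ · (2,3)N 1/4 ✗ · (2,4)S 1/3 ✗
Row 3: (3,1)S 1/1 ✓ · (3,3)N 2/2 ✓ · (3,4)N 2/4 ✗ · (3,5)N 1/2 ✗
Row 4: (4,2)S 1/1 ✓ · (4,4)S 2/3 ✗ · (4,5)S 2/3 ✗
Row 5: (5,1)S 2/2 ✓ · (5,2)S 4/4 ✓ · (5,3)S 3/3 ✓ · (5,4)S 3/4 ✓ · (5,5)S 3/3 ✓
Row 6: (6,1)S 2/2 ✓ · (6,2)S 3/3 ✓ · (6,3)S 2/3 ✗ · (6,4)N 0/3 ✗ · (6,5)S 1/2 ✗
For instance (1,3) has only 2/3 same-type neighbors, below 3/4.

No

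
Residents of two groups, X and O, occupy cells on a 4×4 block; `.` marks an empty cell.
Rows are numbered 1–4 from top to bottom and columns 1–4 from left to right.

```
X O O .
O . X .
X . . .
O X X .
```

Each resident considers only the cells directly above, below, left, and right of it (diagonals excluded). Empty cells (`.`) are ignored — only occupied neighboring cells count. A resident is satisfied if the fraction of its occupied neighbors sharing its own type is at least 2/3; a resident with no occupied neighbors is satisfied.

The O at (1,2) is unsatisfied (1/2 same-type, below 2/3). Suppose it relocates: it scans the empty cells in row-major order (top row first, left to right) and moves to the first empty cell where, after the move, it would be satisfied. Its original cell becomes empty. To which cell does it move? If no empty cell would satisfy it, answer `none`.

Vacating (1,2). Empty cells in order:
  (1,4): 1/1 same-type → satisfied — stop here.

(1,4)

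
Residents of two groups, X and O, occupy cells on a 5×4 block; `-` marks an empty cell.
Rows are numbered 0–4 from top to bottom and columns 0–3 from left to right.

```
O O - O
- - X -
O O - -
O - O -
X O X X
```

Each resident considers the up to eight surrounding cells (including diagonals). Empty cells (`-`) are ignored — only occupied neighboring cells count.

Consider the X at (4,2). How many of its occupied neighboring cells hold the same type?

Occupied neighbors of (4,2): (3,2)=O, (4,1)=O, (4,3)=X.
Same type (X): 1 of 3.

1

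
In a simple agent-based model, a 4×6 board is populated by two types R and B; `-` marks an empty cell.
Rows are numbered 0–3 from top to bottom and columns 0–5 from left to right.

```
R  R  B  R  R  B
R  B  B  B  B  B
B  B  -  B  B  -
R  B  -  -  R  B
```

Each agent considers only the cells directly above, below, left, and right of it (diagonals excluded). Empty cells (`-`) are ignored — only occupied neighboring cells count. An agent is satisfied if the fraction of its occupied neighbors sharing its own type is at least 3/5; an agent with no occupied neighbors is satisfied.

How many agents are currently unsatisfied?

(0,0)R 2/2 ok
(0,1)R 1/3 unhappy
(0,2)B 1/3 unhappy
(0,3)R 1/3 unhappy
(0,4)R 1/3 unhappy
(0,5)B 1/2 unhappy
(1,0)R 1/3 unhappy
(1,1)B 2/4 unhappy
(1,2)B 3/3 ok
(1,3)B 3/4 ok
(1,4)B 3/4 ok
(1,5)B 2/2 ok
(2,0)B 1/3 unhappy
(2,1)B 3/3 ok
(2,3)B 2/2 ok
(2,4)B 2/3 ok
(3,0)R 0/2 unhappy
(3,1)B 1/2 unhappy
(3,4)R 0/2 unhappy
(3,5)B 0/1 unhappy
Unsatisfied: (0,1), (0,2), (0,3), (0,4), (0,5), (1,0), (1,1), (2,0), (3,0), (3,1), (3,4), (3,5) — 12 in total.

12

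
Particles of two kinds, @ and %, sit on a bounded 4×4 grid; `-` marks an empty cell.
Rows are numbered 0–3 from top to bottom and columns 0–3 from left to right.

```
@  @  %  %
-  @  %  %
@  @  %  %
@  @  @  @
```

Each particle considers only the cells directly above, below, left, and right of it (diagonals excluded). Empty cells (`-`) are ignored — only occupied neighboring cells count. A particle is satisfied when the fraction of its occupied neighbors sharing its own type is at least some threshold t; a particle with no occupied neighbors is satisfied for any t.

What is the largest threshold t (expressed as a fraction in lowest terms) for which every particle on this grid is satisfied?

1/2

Row 0: (0,0)@ 1/1 · (0,1)@ 2/3 · (0,2)% 2/3 · (0,3)% 2/2
Row 1: (1,1)@ 2/3 · (1,2)% 3/4 · (1,3)% 3/3
Row 2: (2,0)@ 2/2 · (2,1)@ 3/4 · (2,2)% 2/4 · (2,3)% 2/3
Row 3: (3,0)@ 2/2 · (3,1)@ 3/3 · (3,2)@ 2/3 · (3,3)@ 1/2
The smallest same-type fraction is 2/4 at (2,2), which reduces to 1/2. Any threshold above that leaves this particle unsatisfied.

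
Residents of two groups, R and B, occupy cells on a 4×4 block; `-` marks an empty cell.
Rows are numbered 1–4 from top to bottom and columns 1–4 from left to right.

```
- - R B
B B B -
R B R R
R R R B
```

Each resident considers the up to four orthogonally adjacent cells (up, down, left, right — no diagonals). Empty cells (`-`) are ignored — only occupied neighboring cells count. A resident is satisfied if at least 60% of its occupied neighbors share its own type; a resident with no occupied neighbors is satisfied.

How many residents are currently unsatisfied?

Row 1: (1,3)R 0/2 unhappy · (1,4)B 0/1 unhappy
Row 2: (2,1)B 1/2 unhappy · (2,2)B 3/3 ok · (2,3)B 1/3 unhappy
Row 3: (3,1)R 1/3 unhappy · (3,2)B 1/4 unhappy · (3,3)R 2/4 unhappy · (3,4)R 1/2 unhappy
Row 4: (4,1)R 2/2 ok · (4,2)R 2/3 ok · (4,3)R 2/3 ok · (4,4)B 0/2 unhappy
Unsatisfied: (1,3), (1,4), (2,1), (2,3), (3,1), (3,2), (3,3), (3,4), (4,4) — 9 in total.

9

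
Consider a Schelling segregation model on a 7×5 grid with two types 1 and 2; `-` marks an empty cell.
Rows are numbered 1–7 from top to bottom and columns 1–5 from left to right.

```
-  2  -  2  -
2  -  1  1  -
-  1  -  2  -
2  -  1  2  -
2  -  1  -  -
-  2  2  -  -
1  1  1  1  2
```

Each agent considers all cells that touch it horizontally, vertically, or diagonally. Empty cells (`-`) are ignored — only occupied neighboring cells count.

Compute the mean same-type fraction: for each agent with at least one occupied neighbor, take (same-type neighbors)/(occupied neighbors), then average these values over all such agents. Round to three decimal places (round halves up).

0.391

Row 1: (1,2)2 1/2 · (1,4)2 0/2
Row 2: (2,1)2 1/2 · (2,3)1 2/5 · (2,4)1 1/3
Row 3: (3,2)1 2/4 · (3,4)2 1/4
Row 4: (4,1)2 1/2 · (4,3)1 2/4 · (4,4)2 1/3
Row 5: (5,1)2 2/2 · (5,3)1 1/4
Row 6: (6,2)2 2/6 · (6,3)2 1/5
Row 7: (7,1)1 1/2 · (7,2)1 2/4 · (7,3)1 2/4 · (7,4)1 1/3 · (7,5)2 0/1
Sum over 19 agents: 1/2 + 0/2 + 1/2 + 2/5 + 1/3 + 2/4 + 1/4 + 1/2 + 2/4 + 1/3 + 2/2 + 1/4 + 2/6 + 1/5 + 1/2 + 2/4 + 2/4 + 1/3 + 0/1 = 223/30; mean = 223/30 ÷ 19 = 223/570 = 0.391228… → 0.391.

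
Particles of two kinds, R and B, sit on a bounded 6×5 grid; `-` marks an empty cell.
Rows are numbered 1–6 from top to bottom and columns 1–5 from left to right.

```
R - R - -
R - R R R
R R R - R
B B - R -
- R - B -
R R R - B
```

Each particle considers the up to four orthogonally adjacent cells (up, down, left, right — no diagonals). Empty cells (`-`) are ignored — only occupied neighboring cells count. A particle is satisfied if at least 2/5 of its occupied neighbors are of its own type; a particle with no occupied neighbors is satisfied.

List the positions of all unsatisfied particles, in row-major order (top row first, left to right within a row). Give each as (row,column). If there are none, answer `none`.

(4,2), (4,4), (5,4)

(1,1)R 1/1 satisfied
(1,3)R 1/1 satisfied
(2,1)R 2/2 satisfied
(2,3)R 3/3 satisfied
(2,4)R 2/2 satisfied
(2,5)R 2/2 satisfied
(3,1)R 2/3 satisfied
(3,2)R 2/3 satisfied
(3,3)R 2/2 satisfied
(3,5)R 1/1 satisfied
(4,1)B 1/2 satisfied
(4,2)B 1/3 not
(4,4)R 0/1 not
(5,2)R 1/2 satisfied
(5,4)B 0/1 not
(6,1)R 1/1 satisfied
(6,2)R 3/3 satisfied
(6,3)R 1/1 satisfied
(6,5)B 0/0 satisfied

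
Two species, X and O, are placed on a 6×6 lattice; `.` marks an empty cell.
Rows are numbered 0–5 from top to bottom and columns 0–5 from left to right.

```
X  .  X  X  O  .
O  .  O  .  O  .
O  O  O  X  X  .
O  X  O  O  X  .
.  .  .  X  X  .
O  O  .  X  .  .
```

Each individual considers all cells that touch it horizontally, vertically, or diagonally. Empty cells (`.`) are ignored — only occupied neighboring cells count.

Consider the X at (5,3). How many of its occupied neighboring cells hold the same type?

2

Occupied neighbors of (5,3): (4,3)=X, (4,4)=X.
Same type (X): 2 of 2.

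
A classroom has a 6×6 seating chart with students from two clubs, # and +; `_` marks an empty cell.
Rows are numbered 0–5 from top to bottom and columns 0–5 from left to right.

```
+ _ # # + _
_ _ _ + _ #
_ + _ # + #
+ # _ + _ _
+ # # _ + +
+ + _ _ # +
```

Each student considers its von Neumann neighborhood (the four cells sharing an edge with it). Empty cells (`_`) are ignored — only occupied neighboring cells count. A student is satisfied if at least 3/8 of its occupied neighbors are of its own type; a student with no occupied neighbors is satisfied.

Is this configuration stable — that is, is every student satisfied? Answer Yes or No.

(0,0)+ 0/0 ✓
(0,2)# 1/1 ✓
(0,3)# 1/3 ✗
(0,4)+ 0/1 ✗
(1,3)+ 0/2 ✗
(1,5)# 1/1 ✓
(2,1)+ 0/1 ✗
(2,3)# 0/3 ✗
(2,4)+ 0/2 ✗
(2,5)# 1/2 ✓
(3,0)+ 1/2 ✓
(3,1)# 1/3 ✗
(3,3)+ 0/1 ✗
(4,0)+ 2/3 ✓
(4,1)# 2/4 ✓
(4,2)# 1/1 ✓
(4,4)+ 1/2 ✓
(4,5)+ 2/2 ✓
(5,0)+ 2/2 ✓
(5,1)+ 1/2 ✓
(5,4)# 0/2 ✗
(5,5)+ 1/2 ✓
For instance (0,3) has only 1/3 same-type neighbors, below 3/8.

No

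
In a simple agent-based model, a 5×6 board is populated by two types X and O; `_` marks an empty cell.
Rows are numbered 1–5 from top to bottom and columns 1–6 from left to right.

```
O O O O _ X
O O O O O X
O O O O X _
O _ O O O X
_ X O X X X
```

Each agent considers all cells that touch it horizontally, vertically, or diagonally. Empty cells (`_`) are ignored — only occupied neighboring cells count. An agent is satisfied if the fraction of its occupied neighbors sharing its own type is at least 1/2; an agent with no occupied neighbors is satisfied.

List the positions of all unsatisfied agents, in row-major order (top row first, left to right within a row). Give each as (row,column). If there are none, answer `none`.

(3,5), (4,5), (5,2), (5,4)

(1,1)O 3/3 ✓
(1,2)O 5/5 ✓
(1,3)O 5/5 ✓
(1,4)O 4/4 ✓
(1,6)X 1/2 ✓
(2,1)O 5/5 ✓
(2,2)O 8/8 ✓
(2,3)O 8/8 ✓
(2,4)O 6/7 ✓
(2,5)O 3/6 ✓
(2,6)X 2/3 ✓
(3,1)O 4/4 ✓
(3,2)O 7/7 ✓
(3,3)O 7/7 ✓
(3,4)O 7/8 ✓
(3,5)X 2/7 ✗
(4,1)O 2/3 ✓
(4,3)O 5/7 ✓
(4,4)O 5/8 ✓
(4,5)O 2/7 ✗
(4,6)X 3/4 ✓
(5,2)X 0/3 ✗
(5,3)O 2/4 ✓
(5,4)X 1/5 ✗
(5,5)X 3/5 ✓
(5,6)X 2/3 ✓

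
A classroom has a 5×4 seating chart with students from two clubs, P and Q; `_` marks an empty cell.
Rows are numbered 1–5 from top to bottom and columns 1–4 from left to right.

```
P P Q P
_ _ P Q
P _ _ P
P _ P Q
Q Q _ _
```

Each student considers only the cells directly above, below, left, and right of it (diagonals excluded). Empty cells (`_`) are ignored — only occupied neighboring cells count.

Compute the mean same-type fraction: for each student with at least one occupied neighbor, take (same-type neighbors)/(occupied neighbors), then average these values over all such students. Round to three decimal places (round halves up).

Row 1: (1,1)P 1/1 · (1,2)P 1/2 · (1,3)Q 0/3 · (1,4)P 0/2
Row 2: (2,3)P 0/2 · (2,4)Q 0/3
Row 3: (3,1)P 1/1 · (3,4)P 0/2
Row 4: (4,1)P 1/2 · (4,3)P 0/1 · (4,4)Q 0/2
Row 5: (5,1)Q 1/2 · (5,2)Q 1/1
Sum over 13 students: 1/1 + 1/2 + 0/3 + 0/2 + 0/2 + 0/3 + 1/1 + 0/2 + 1/2 + 0/1 + 0/2 + 1/2 + 1/1 = 9/2; mean = 9/2 ÷ 13 = 9/26 = 0.346153… → 0.346.

0.346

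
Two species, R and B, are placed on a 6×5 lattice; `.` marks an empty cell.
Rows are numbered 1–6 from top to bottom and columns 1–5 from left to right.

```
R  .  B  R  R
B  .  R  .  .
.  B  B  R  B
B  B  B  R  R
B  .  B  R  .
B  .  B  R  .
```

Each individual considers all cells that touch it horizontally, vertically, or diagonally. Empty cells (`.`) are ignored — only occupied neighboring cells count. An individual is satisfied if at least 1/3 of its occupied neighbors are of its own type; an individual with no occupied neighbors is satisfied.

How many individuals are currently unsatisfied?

Row 1: (1,1)R 0/1 ✗ · (1,3)B 0/2 ✗ · (1,4)R 2/3 ✓ · (1,5)R 1/1 ✓
Row 2: (2,1)B 1/2 ✓ · (2,3)R 2/5 ✓
Row 3: (3,2)B 5/6 ✓ · (3,3)B 3/6 ✓ · (3,4)R 3/6 ✓ · (3,5)B 0/3 ✗
Row 4: (4,1)B 3/3 ✓ · (4,2)B 6/6 ✓ · (4,3)B 4/7 ✓ · (4,4)R 3/7 ✓ · (4,5)R 3/4 ✓
Row 5: (5,1)B 3/3 ✓ · (5,3)B 3/6 ✓ · (5,4)R 3/6 ✓
Row 6: (6,1)B 1/1 ✓ · (6,3)B 1/3 ✓ · (6,4)R 1/3 ✓
Unsatisfied: (1,1), (1,3), (3,5) — 3 in total.

3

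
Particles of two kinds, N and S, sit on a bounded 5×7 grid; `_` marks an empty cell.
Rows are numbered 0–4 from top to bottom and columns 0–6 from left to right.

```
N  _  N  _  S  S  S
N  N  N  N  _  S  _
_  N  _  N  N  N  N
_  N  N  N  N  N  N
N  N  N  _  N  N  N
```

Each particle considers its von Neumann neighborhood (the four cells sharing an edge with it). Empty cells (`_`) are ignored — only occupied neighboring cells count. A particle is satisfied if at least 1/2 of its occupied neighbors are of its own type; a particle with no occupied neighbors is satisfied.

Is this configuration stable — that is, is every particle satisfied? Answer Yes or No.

Yes

(0,0)N 1/1 ✓
(0,2)N 1/1 ✓
(0,4)S 1/1 ✓
(0,5)S 3/3 ✓
(0,6)S 1/1 ✓
(1,0)N 2/2 ✓
(1,1)N 3/3 ✓
(1,2)N 3/3 ✓
(1,3)N 2/2 ✓
(1,5)S 1/2 ✓
(2,1)N 2/2 ✓
(2,3)N 3/3 ✓
(2,4)N 3/3 ✓
(2,5)N 3/4 ✓
(2,6)N 2/2 ✓
(3,1)N 3/3 ✓
(3,2)N 3/3 ✓
(3,3)N 3/3 ✓
(3,4)N 4/4 ✓
(3,5)N 4/4 ✓
(3,6)N 3/3 ✓
(4,0)N 1/1 ✓
(4,1)N 3/3 ✓
(4,2)N 2/2 ✓
(4,4)N 2/2 ✓
(4,5)N 3/3 ✓
(4,6)N 2/2 ✓
All meet the threshold, so the configuration is stable.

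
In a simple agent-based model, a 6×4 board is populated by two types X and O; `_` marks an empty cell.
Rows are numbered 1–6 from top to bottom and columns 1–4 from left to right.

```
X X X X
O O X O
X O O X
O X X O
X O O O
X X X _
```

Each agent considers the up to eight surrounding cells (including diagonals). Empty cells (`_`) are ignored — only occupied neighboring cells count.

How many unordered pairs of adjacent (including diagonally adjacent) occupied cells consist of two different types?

37

Scan each occupied cell's neighbors to the right and below (and the two forward diagonals) so each pair is counted once.
From row 1: 7 unlike of 13 pairs (running 7/13).
From row 2: 7 unlike of 13 pairs (running 14/26).
From row 3: 8 unlike of 13 pairs (running 22/39).
From row 4: 8 unlike of 13 pairs (running 30/52).
From row 5: 7 unlike of 11 pairs (running 37/63).
From row 6: 0 unlike of 2 pairs (running 37/65).
Total adjacent occupied pairs: 65; unlike-type pairs: 37.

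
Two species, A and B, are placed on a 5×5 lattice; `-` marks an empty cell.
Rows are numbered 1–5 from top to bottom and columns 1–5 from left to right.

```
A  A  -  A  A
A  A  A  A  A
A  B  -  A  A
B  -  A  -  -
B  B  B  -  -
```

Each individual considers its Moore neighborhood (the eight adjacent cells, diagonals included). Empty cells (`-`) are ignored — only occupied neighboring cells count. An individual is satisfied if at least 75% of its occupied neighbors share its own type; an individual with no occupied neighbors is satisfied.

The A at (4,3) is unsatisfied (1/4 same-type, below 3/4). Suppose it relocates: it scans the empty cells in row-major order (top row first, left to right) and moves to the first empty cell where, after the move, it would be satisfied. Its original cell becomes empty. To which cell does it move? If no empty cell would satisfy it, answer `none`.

(1,3)

Vacating (4,3). Empty cells in order:
  (1,3): 5/5 same-type → satisfied — stop here.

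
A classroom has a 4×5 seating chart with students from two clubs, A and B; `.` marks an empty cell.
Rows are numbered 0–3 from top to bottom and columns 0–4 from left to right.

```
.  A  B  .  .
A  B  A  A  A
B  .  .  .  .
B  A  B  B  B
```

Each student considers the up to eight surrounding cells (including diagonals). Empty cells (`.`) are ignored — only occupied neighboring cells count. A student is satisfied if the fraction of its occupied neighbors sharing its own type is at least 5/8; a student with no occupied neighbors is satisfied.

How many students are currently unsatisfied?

(0,1)A 2/4 not
(0,2)B 1/4 not
(1,0)A 1/3 not
(1,1)B 2/5 not
(1,2)A 2/4 not
(1,3)A 2/3 satisfied
(1,4)A 1/1 satisfied
(2,0)B 2/4 not
(3,0)B 1/2 not
(3,1)A 0/3 not
(3,2)B 1/2 not
(3,3)B 2/2 satisfied
(3,4)B 1/1 satisfied
Unsatisfied: (0,1), (0,2), (1,0), (1,1), (1,2), (2,0), (3,0), (3,1), (3,2) — 9 in total.

9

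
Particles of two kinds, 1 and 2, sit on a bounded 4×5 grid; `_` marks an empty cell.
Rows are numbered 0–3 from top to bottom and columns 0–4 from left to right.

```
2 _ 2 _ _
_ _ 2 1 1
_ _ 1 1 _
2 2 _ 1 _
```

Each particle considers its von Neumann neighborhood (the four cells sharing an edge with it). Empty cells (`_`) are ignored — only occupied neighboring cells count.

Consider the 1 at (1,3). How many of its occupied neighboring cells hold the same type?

Occupied neighbors of (1,3): (2,3)=1, (1,2)=2, (1,4)=1.
Same type (1): 2 of 3.

2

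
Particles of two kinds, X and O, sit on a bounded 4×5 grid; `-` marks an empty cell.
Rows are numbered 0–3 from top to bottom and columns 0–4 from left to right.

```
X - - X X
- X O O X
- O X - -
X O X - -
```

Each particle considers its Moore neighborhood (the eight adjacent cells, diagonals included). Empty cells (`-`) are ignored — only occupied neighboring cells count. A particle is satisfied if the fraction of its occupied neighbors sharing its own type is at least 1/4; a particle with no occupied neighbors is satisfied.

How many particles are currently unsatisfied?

Row 0: (0,0)X 1/1 ✓ · (0,3)X 2/4 ✓ · (0,4)X 2/3 ✓
Row 1: (1,1)X 2/4 ✓ · (1,2)O 2/5 ✓ · (1,3)O 1/5 ✗ · (1,4)X 2/3 ✓
Row 2: (2,1)O 2/6 ✓ · (2,2)X 2/6 ✓
Row 3: (3,0)X 0/2 ✗ · (3,1)O 1/4 ✓ · (3,2)X 1/3 ✓
Unsatisfied: (1,3), (3,0) — 2 in total.

2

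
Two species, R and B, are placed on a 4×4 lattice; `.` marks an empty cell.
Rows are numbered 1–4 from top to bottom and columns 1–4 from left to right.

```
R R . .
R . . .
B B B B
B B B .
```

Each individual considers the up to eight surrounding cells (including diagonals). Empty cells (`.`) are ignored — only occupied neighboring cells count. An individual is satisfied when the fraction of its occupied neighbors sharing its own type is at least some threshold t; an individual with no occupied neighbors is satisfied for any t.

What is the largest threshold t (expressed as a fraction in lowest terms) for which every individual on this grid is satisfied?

Row 1: (1,1)R 2/2 · (1,2)R 2/2
Row 2: (2,1)R 2/4
Row 3: (3,1)B 3/4 · (3,2)B 5/6 · (3,3)B 4/4 · (3,4)B 2/2
Row 4: (4,1)B 3/3 · (4,2)B 5/5 · (4,3)B 4/4
The smallest same-type fraction is 2/4 at (2,1), which reduces to 1/2. Any threshold above that leaves this individual unsatisfied.

1/2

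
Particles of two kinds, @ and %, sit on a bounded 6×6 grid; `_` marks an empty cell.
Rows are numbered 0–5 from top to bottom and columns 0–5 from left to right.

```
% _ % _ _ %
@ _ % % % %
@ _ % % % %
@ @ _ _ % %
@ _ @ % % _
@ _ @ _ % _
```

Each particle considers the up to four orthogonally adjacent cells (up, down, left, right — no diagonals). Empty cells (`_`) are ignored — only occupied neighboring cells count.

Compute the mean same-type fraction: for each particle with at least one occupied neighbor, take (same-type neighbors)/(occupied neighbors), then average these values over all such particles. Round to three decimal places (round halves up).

(0,0)% 0/1
(0,2)% 1/1
(0,5)% 1/1
(1,0)@ 1/2
(1,2)% 3/3
(1,3)% 3/3
(1,4)% 3/3
(1,5)% 3/3
(2,0)@ 2/2
(2,2)% 2/2
(2,3)% 3/3
(2,4)% 4/4
(2,5)% 3/3
(3,0)@ 3/3
(3,1)@ 1/1
(3,4)% 3/3
(3,5)% 2/2
(4,0)@ 2/2
(4,2)@ 1/2
(4,3)% 1/2
(4,4)% 3/3
(5,0)@ 1/1
(5,2)@ 1/1
(5,4)% 1/1
Sum over 24 particles: 0/1 + 1/1 + 1/1 + 1/2 + 3/3 + 3/3 + 3/3 + 3/3 + 2/2 + 2/2 + 3/3 + 4/4 + 3/3 + 3/3 + 1/1 + 3/3 + 2/2 + 2/2 + 1/2 + 1/2 + 3/3 + 1/1 + 1/1 + 1/1 = 43/2; mean = 43/2 ÷ 24 = 43/48 = 0.895833… → 0.896.

0.896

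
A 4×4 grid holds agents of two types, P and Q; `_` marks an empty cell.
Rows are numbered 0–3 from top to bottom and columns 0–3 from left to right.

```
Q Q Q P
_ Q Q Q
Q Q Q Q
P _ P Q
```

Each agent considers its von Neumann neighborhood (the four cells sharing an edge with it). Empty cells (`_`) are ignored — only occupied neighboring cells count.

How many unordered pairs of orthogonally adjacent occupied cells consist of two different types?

Scan each occupied cell's neighbors to the right and below so each pair is counted once.
From row 0: 2 unlike of 6 pairs (running 2/6).
From row 1: 0 unlike of 5 pairs (running 2/11).
From row 2: 2 unlike of 6 pairs (running 4/17).
From row 3: 1 unlike of 1 pairs (running 5/18).
Total adjacent occupied pairs: 18; unlike-type pairs: 5.

5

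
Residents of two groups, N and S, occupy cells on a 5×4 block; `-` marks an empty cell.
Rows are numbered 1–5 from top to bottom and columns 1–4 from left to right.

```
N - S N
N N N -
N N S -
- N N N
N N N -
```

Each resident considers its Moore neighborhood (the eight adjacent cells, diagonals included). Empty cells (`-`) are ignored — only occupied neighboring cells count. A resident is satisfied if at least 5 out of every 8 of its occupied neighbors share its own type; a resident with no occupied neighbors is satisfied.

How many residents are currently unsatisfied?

(1,1)N 2/2 satisfied
(1,3)S 0/3 not
(1,4)N 1/2 not
(2,1)N 4/4 satisfied
(2,2)N 5/7 satisfied
(2,3)N 3/5 not
(3,1)N 4/4 satisfied
(3,2)N 6/7 satisfied
(3,3)S 0/6 not
(4,2)N 6/7 satisfied
(4,3)N 5/6 satisfied
(4,4)N 2/3 satisfied
(5,1)N 2/2 satisfied
(5,2)N 4/4 satisfied
(5,3)N 4/4 satisfied
Unsatisfied: (1,3), (1,4), (2,3), (3,3) — 4 in total.

4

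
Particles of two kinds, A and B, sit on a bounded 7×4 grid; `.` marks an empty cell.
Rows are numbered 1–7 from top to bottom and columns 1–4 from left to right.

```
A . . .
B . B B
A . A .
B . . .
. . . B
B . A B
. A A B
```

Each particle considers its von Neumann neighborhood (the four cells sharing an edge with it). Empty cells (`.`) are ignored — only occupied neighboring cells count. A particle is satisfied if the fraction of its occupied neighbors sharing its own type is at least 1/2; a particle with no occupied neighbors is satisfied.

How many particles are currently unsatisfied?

5

(1,1)A 0/1 unhappy
(2,1)B 0/2 unhappy
(2,3)B 1/2 ok
(2,4)B 1/1 ok
(3,1)A 0/2 unhappy
(3,3)A 0/1 unhappy
(4,1)B 0/1 unhappy
(5,4)B 1/1 ok
(6,1)B 0/0 ok
(6,3)A 1/2 ok
(6,4)B 2/3 ok
(7,2)A 1/1 ok
(7,3)A 2/3 ok
(7,4)B 1/2 ok
Unsatisfied: (1,1), (2,1), (3,1), (3,3), (4,1) — 5 in total.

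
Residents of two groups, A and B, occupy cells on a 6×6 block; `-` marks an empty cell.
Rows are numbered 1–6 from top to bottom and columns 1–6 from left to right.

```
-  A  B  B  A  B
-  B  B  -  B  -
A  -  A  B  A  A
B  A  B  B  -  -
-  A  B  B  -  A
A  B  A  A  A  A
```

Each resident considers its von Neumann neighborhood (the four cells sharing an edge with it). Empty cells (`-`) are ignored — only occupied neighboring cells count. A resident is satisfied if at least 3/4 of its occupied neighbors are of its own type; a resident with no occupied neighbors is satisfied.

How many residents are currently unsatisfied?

22

Row 1: (1,2)A 0/2 not · (1,3)B 2/3 not · (1,4)B 1/2 not · (1,5)A 0/3 not · (1,6)B 0/1 not
Row 2: (2,2)B 1/2 not · (2,3)B 2/3 not · (2,5)B 0/2 not
Row 3: (3,1)A 0/1 not · (3,3)A 0/3 not · (3,4)B 1/3 not · (3,5)A 1/3 not · (3,6)A 1/1 satisfied
Row 4: (4,1)B 0/2 not · (4,2)A 1/3 not · (4,3)B 2/4 not · (4,4)B 3/3 satisfied
Row 5: (5,2)A 1/3 not · (5,3)B 2/4 not · (5,4)B 2/3 not · (5,6)A 1/1 satisfied
Row 6: (6,1)A 0/1 not · (6,2)B 0/3 not · (6,3)A 1/3 not · (6,4)A 2/3 not · (6,5)A 2/2 satisfied · (6,6)A 2/2 satisfied
Unsatisfied: (1,2), (1,3), (1,4), (1,5), (1,6), (2,2), (2,3), (2,5), (3,1), (3,3), (3,4), (3,5), (4,1), (4,2), (4,3), (5,2), (5,3), (5,4), (6,1), (6,2), (6,3), (6,4) — 22 in total.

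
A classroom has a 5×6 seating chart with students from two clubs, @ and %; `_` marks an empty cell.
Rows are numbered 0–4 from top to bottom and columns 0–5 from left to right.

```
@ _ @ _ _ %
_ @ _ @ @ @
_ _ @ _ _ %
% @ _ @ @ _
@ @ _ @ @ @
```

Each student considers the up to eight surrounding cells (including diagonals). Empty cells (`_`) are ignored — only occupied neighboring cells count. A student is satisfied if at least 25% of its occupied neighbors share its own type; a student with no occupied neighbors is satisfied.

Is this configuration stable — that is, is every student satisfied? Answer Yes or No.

No

Row 0: (0,0)@ 1/1 ✓ · (0,2)@ 2/2 ✓ · (0,5)% 0/2 ✗
Row 1: (1,1)@ 3/3 ✓ · (1,3)@ 3/3 ✓ · (1,4)@ 2/4 ✓ · (1,5)@ 1/3 ✓
Row 2: (2,2)@ 4/4 ✓ · (2,5)% 0/3 ✗
Row 3: (3,0)% 0/3 ✗ · (3,1)@ 3/4 ✓ · (3,3)@ 4/4 ✓ · (3,4)@ 4/5 ✓
Row 4: (4,0)@ 2/3 ✓ · (4,1)@ 2/3 ✓ · (4,3)@ 3/3 ✓ · (4,4)@ 4/4 ✓ · (4,5)@ 2/2 ✓
For instance (0,5) has only 0/2 same-type neighbors, below 1/4.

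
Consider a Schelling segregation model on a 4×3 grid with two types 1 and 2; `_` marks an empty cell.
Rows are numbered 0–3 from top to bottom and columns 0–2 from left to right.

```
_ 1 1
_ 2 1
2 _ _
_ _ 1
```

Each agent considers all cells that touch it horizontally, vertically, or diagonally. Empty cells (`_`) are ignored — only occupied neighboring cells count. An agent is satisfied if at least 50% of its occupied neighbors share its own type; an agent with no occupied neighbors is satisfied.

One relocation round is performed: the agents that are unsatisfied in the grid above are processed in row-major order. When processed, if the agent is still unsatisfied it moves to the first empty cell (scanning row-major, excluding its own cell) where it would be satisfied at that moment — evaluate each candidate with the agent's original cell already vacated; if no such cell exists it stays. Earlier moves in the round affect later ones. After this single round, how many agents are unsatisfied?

Initially unsatisfied (in order): (1,1).
  (1,1) → (1,0).
Resulting grid:
_ 1 1
2 _ 1
2 _ _
_ _ 1
All satisfied now.

0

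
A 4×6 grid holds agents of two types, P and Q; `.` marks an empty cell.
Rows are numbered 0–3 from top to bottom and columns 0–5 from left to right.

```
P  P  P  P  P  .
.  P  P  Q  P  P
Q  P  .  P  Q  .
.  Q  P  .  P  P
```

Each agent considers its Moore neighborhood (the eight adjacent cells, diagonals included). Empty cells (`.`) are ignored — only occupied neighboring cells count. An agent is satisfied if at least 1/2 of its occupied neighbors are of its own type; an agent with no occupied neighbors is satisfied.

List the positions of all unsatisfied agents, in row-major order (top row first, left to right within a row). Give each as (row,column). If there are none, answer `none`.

(0,0)P 2/2 satisfied
(0,1)P 4/4 satisfied
(0,2)P 4/5 satisfied
(0,3)P 4/5 satisfied
(0,4)P 3/4 satisfied
(1,1)P 5/6 satisfied
(1,2)P 6/7 satisfied
(1,3)Q 1/7 not
(1,4)P 4/6 satisfied
(1,5)P 2/3 satisfied
(2,0)Q 1/3 not
(2,1)P 3/5 satisfied
(2,3)P 4/6 satisfied
(2,4)Q 1/6 not
(3,1)Q 1/3 not
(3,2)P 2/3 satisfied
(3,4)P 2/3 satisfied
(3,5)P 1/2 satisfied

(1,3), (2,0), (2,4), (3,1)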